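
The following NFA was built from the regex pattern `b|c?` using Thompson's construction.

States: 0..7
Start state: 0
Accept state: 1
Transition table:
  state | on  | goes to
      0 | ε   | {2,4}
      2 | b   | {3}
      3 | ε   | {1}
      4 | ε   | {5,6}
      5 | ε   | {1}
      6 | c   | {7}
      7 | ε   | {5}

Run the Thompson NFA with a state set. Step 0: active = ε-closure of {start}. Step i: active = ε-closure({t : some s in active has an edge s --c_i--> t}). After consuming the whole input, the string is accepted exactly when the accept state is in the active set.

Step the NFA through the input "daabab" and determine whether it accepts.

start: ε-closure({0}) = {0,1,2,4,5,6}
'd' @ 1: {}  — no active states
rest 'aabab' ignored (set empty)
after full input: {}  (accept=1 not in)

Answer: REJECT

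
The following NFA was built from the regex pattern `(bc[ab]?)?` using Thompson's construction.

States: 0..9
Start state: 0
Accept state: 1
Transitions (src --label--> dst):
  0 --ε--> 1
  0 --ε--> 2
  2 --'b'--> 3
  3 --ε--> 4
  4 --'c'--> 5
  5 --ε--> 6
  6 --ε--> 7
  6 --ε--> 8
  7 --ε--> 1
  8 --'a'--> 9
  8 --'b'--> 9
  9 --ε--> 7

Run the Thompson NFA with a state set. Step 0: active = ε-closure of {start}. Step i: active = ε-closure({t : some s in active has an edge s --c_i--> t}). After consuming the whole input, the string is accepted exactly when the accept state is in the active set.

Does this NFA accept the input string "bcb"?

start: ε-closure({0}) = {0,1,2}
'b' @ 1: {3,4}
'c' @ 2: {1,5,6,7,8}  [accepting]
'b' @ 3: {1,7,9}  [accepting]
after full input: {1,7,9}  (accept=1 in)

Answer: ACCEPT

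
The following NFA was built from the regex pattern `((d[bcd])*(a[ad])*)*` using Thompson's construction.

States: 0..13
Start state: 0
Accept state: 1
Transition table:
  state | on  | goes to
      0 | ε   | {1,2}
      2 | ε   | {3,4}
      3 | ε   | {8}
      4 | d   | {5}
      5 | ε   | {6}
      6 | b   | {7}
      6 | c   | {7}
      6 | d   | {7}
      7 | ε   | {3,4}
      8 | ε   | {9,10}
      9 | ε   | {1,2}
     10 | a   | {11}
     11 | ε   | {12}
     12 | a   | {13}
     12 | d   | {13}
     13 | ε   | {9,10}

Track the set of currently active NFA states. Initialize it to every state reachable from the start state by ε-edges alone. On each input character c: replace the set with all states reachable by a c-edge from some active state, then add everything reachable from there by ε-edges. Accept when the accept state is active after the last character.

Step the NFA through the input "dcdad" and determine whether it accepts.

S₀ = ε-closure({0}) = {0,1,2,3,4,8,9,10}
'd' @ 1: {5,6}
'c' @ 2: {1,2,3,4,7,8,9,10}  (accept∈set)
'd' @ 3: {5,6}
'a' @ 4: {}  — state set empty
rest 'd' ignored (set empty)
end set {} — state 1 not in

Answer: REJECT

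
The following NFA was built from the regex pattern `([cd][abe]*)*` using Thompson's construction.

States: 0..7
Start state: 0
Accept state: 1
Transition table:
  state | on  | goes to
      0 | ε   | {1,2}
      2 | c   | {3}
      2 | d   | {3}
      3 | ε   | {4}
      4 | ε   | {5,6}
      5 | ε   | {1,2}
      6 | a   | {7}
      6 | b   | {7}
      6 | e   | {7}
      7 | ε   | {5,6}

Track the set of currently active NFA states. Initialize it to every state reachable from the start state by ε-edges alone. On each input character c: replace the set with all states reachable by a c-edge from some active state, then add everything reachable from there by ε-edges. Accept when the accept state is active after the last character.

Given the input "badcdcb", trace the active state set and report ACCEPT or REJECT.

Answer: REJECT

Steps:
S₀ = ε-closure({0}) = {0,1,2}
'b' @ 1: {}  — state set empty
rest 'adcdcb' ignored (set empty)
after full input: {}  (accept=1 not in)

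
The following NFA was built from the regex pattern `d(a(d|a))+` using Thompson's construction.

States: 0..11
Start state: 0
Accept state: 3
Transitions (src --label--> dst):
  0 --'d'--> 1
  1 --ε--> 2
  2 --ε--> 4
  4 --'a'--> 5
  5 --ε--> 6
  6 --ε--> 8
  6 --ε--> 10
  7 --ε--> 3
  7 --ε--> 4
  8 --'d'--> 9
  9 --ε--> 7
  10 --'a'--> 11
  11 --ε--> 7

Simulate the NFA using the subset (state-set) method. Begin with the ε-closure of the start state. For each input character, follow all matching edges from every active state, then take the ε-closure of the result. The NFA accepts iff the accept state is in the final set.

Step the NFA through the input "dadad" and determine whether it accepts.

Answer: ACCEPT

Trace:
initial (ε-close {0}): {0}
'd' @ 1: {1,2,4}
'a' @ 2: {5,6,8,10}
'd' @ 3: {3,4,7,9}  (accept∈set)
'a' @ 4: {5,6,8,10}
'd' @ 5: {3,4,7,9}  (accept∈set)
final: {3,4,7,9}; accept 3 in set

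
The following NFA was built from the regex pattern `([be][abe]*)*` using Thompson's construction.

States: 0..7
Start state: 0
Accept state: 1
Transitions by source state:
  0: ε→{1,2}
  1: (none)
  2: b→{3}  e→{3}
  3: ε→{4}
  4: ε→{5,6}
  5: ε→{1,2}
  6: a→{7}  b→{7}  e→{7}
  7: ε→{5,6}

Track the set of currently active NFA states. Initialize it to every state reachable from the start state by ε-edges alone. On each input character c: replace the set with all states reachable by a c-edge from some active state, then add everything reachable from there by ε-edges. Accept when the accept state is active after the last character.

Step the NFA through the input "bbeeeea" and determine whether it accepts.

Answer: ACCEPT

Trace:
S₀ = ε-closure({0}) = {0,1,2}
'b' @ 1: {1,2,3,4,5,6}  [accepting]
'b' @ 2: {1,2,3,4,5,6,7}  [accepting]
'e' @ 3: {1,2,3,4,5,6,7}  [accepting]
'e' @ 4: {1,2,3,4,5,6,7}  [accepting]
'e' @ 5: {1,2,3,4,5,6,7}  [accepting]
'e' @ 6: {1,2,3,4,5,6,7}  [accepting]
'a' @ 7: {1,2,5,6,7}  [accepting]
after full input: {1,2,5,6,7}  (accept=1 in)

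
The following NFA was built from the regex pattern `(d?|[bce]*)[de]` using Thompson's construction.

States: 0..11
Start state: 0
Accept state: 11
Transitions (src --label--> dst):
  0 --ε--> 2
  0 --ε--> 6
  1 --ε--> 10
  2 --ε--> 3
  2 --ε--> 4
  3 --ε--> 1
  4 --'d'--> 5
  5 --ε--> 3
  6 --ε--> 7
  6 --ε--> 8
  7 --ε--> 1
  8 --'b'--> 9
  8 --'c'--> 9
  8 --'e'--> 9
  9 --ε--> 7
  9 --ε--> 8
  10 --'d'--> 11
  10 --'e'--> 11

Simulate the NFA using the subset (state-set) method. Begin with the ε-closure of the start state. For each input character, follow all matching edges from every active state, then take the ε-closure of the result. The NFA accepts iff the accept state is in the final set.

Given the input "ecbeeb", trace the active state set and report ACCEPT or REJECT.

Answer: REJECT

Steps:
S₀ = ε-closure({0}) = {0,1,2,3,4,6,7,8,10}
'e' @ 1: {1,7,8,9,10,11}  (accept∈set)
'c' @ 2: {1,7,8,9,10}
'b' @ 3: {1,7,8,9,10}
'e' @ 4: {1,7,8,9,10,11}  (accept∈set)
'e' @ 5: {1,7,8,9,10,11}  (accept∈set)
'b' @ 6: {1,7,8,9,10}
end set {1,7,8,9,10} — state 11 not in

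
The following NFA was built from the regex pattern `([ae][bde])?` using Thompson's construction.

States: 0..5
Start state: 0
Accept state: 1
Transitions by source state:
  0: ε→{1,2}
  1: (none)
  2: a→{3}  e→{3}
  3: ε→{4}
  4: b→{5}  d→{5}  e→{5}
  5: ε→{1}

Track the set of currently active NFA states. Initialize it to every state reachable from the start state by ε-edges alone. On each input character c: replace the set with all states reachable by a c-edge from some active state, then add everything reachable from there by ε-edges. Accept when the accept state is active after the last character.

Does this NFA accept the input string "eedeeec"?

Answer: REJECT

Steps:
initial (ε-close {0}): {0,1,2}
'e' @ 1: {3,4}
'e' @ 2: {1,5}  ✓accept
'd' @ 3: {}  — state set empty
rest 'eeec' ignored (set empty)
after full input: {}  (accept=1 not in)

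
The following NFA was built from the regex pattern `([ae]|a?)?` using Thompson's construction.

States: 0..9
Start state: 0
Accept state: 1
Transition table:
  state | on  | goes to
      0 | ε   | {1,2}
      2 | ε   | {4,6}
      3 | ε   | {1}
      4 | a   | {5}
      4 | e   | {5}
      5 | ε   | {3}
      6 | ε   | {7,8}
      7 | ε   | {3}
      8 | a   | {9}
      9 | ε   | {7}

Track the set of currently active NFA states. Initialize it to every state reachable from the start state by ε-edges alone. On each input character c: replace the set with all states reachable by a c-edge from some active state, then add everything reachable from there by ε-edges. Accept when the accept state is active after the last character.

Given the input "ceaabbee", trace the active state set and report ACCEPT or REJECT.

Answer: REJECT

Trace:
start: ε-closure({0}) = {0,1,2,3,4,6,7,8}
'c' @ 1: {}  — no active states
rest 'eaabbee' ignored (set empty)
end set {} — state 1 not in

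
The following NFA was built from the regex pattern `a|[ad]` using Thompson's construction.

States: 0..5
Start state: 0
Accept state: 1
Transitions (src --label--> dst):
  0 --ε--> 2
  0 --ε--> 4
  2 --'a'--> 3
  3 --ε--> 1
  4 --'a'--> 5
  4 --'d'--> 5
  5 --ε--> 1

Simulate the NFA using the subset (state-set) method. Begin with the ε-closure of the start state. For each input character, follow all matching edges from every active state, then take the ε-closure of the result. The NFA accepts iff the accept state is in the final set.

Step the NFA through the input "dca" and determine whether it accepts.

Answer: REJECT

Trace:
initial (ε-close {0}): {0,2,4}
'd' @ 1: {1,5}  [accepting]
'c' @ 2: {}  — no active states
rest 'a' ignored (set empty)
end set {} — state 1 not in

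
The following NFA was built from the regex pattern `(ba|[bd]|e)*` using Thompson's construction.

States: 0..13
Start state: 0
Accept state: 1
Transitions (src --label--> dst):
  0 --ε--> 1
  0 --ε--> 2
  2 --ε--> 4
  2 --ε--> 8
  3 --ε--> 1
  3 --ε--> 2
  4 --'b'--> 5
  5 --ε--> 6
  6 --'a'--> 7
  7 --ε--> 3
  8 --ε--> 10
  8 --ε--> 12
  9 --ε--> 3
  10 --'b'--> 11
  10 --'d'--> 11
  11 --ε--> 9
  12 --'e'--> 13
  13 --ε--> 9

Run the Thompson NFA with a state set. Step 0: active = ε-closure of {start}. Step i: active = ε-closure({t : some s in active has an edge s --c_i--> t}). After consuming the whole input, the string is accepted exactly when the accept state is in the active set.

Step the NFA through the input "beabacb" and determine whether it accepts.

Answer: REJECT

Steps:
start: ε-closure({0}) = {0,1,2,4,8,10,12}
'b' @ 1: {1,2,3,4,5,6,8,9,10,11,12}  ✓accept
'e' @ 2: {1,2,3,4,8,9,10,12,13}  ✓accept
'a' @ 3: {}  — dead — no transitions
rest 'bacb' ignored (set empty)
end set {} — state 1 not in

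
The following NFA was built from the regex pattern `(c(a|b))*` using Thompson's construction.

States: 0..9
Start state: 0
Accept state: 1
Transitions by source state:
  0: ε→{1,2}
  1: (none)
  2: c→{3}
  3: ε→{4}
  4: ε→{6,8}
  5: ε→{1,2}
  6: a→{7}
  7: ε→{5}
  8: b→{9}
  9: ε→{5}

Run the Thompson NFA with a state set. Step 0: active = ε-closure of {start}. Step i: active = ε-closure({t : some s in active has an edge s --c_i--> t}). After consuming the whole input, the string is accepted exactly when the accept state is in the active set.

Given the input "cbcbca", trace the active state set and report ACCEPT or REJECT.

initial (ε-close {0}): {0,1,2}
'c' @ 1: {3,4,6,8}
'b' @ 2: {1,2,5,9}  ✓accept
'c' @ 3: {3,4,6,8}
'b' @ 4: {1,2,5,9}  ✓accept
'c' @ 5: {3,4,6,8}
'a' @ 6: {1,2,5,7}  ✓accept
final: {1,2,5,7}; accept 1 in set

Answer: ACCEPT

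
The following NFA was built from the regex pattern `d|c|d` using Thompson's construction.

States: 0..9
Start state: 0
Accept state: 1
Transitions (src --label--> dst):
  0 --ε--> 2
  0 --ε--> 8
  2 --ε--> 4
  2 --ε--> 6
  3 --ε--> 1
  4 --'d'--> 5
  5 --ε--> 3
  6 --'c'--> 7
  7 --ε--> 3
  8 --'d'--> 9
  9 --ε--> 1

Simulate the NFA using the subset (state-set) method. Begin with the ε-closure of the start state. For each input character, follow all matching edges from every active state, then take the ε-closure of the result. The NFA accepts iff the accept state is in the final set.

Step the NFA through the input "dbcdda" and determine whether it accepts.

Answer: REJECT

Steps:
S₀ = ε-closure({0}) = {0,2,4,6,8}
'd' @ 1: {1,3,5,9}  ✓accept
'b' @ 2: {}  — dead — no transitions
rest 'cdda' ignored (set empty)
final: {}; accept 1 not in set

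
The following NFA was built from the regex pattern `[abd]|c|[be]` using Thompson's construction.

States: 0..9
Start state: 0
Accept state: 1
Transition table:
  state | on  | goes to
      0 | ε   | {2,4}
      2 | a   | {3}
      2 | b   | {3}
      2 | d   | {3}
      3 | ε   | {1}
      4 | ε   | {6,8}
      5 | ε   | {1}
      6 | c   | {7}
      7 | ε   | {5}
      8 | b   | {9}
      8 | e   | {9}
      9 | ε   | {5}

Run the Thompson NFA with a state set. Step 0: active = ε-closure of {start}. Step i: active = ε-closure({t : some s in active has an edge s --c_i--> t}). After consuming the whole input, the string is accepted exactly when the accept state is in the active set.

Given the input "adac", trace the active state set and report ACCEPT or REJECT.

initial (ε-close {0}): {0,2,4,6,8}
'a' @ 1: {1,3}  ✓accept
'd' @ 2: {}  — no active states
rest 'ac' ignored (set empty)
end set {} — state 1 not in

Answer: REJECT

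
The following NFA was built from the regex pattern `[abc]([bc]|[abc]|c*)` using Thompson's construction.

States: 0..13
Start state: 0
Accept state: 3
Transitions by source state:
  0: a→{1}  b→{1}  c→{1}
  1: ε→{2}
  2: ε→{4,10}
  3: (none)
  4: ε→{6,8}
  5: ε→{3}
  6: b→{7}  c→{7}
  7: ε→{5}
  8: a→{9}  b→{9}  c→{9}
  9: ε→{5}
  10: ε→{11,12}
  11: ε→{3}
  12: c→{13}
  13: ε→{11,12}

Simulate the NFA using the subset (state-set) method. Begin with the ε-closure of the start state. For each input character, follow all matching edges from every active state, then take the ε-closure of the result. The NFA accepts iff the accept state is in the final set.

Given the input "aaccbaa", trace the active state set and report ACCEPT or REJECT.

Answer: REJECT

Derivation:
S₀ = ε-closure({0}) = {0}
'a' @ 1: {1,2,3,4,6,8,10,11,12}  (accept∈set)
'a' @ 2: {3,5,9}  (accept∈set)
'c' @ 3: {}  — no active states
rest 'cbaa' ignored (set empty)
after full input: {}  (accept=3 not in)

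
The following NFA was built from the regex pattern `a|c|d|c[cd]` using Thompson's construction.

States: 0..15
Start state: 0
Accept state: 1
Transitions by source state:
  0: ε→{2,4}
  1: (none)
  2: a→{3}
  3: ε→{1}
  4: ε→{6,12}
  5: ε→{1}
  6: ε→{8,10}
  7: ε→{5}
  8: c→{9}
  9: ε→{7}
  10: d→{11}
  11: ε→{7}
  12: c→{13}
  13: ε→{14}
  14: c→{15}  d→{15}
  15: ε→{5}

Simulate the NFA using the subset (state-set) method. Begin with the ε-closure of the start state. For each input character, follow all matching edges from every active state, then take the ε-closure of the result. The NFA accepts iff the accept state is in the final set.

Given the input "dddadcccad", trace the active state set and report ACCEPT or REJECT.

initial (ε-close {0}): {0,2,4,6,8,10,12}
'd' @ 1: {1,5,7,11}  ✓accept
'd' @ 2: {}  — state set empty
rest 'dadcccad' ignored (set empty)
end set {} — state 1 not in

Answer: REJECT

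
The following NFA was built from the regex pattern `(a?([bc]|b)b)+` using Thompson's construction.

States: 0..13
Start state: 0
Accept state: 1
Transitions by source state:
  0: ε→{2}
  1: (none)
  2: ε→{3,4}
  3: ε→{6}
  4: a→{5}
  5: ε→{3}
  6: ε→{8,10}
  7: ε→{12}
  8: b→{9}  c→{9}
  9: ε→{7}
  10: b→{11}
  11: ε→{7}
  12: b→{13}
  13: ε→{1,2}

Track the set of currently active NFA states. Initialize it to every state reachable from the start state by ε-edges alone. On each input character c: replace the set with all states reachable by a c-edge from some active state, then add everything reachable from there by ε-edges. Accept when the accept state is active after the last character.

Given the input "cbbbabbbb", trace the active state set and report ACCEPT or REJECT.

start: ε-closure({0}) = {0,2,3,4,6,8,10}
'c' @ 1: {7,9,12}
'b' @ 2: {1,2,3,4,6,8,10,13}  (accept∈set)
'b' @ 3: {7,9,11,12}
'b' @ 4: {1,2,3,4,6,8,10,13}  (accept∈set)
'a' @ 5: {3,5,6,8,10}
'b' @ 6: {7,9,11,12}
'b' @ 7: {1,2,3,4,6,8,10,13}  (accept∈set)
'b' @ 8: {7,9,11,12}
'b' @ 9: {1,2,3,4,6,8,10,13}  (accept∈set)
final: {1,2,3,4,6,8,10,13}; accept 1 in set

Answer: ACCEPT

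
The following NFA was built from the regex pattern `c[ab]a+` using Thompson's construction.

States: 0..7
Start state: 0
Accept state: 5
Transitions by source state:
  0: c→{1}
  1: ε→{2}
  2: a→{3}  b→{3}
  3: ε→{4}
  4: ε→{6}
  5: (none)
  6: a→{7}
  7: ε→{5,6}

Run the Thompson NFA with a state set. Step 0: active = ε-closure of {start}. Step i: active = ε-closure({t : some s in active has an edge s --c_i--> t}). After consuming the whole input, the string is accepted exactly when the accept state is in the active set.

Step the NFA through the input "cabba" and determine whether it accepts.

initial (ε-close {0}): {0}
'c' @ 1: {1,2}
'a' @ 2: {3,4,6}
'b' @ 3: {}  — state set empty
rest 'ba' ignored (set empty)
final: {}; accept 5 not in set

Answer: REJECT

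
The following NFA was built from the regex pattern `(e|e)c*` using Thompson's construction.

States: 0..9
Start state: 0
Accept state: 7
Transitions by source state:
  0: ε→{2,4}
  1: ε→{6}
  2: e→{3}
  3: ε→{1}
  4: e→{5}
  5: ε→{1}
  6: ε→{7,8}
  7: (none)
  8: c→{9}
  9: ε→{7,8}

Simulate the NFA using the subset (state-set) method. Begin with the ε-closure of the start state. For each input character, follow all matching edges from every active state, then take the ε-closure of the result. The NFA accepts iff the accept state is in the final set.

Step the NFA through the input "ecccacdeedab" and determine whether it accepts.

initial (ε-close {0}): {0,2,4}
'e' @ 1: {1,3,5,6,7,8}  (accept∈set)
'c' @ 2: {7,8,9}  (accept∈set)
'c' @ 3: {7,8,9}  (accept∈set)
'c' @ 4: {7,8,9}  (accept∈set)
'a' @ 5: {}  — state set empty
rest 'cdeedab' ignored (set empty)
after full input: {}  (accept=7 not in)

Answer: REJECT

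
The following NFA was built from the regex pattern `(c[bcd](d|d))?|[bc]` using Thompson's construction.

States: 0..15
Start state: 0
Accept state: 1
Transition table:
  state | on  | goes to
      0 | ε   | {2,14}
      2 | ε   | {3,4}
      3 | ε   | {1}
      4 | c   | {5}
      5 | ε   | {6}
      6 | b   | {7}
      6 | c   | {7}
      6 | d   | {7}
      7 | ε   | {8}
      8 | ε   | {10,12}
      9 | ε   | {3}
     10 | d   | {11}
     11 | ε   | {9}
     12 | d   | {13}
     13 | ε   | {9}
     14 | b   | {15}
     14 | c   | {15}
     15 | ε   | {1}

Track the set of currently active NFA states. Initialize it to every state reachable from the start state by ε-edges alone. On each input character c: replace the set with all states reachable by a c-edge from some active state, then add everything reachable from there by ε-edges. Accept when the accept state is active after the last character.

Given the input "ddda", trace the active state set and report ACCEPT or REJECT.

Answer: REJECT

Trace:
start: ε-closure({0}) = {0,1,2,3,4,14}
'd' @ 1: {}  — state set empty
rest 'dda' ignored (set empty)
final: {}; accept 1 not in set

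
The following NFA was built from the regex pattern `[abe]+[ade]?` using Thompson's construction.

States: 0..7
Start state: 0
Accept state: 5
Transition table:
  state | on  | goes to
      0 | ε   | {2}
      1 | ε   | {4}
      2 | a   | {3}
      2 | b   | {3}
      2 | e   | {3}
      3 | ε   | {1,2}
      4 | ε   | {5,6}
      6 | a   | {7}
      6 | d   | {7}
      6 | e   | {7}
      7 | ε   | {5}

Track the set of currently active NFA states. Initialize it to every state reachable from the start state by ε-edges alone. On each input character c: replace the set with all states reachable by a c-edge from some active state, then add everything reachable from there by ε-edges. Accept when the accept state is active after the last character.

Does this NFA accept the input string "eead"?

start: ε-closure({0}) = {0,2}
'e' @ 1: {1,2,3,4,5,6}  (accept∈set)
'e' @ 2: {1,2,3,4,5,6,7}  (accept∈set)
'a' @ 3: {1,2,3,4,5,6,7}  (accept∈set)
'd' @ 4: {5,7}  (accept∈set)
after full input: {5,7}  (accept=5 in)

Answer: ACCEPT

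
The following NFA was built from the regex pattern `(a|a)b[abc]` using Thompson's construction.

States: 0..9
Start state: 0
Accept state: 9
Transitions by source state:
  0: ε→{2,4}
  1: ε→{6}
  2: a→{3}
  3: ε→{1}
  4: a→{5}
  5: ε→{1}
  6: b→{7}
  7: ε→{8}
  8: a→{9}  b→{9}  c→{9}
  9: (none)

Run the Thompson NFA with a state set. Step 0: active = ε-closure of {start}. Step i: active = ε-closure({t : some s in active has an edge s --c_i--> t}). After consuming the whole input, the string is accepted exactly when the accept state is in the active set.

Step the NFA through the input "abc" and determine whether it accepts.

S₀ = ε-closure({0}) = {0,2,4}
'a' @ 1: {1,3,5,6}
'b' @ 2: {7,8}
'c' @ 3: {9}  [accepting]
after full input: {9}  (accept=9 in)

Answer: ACCEPT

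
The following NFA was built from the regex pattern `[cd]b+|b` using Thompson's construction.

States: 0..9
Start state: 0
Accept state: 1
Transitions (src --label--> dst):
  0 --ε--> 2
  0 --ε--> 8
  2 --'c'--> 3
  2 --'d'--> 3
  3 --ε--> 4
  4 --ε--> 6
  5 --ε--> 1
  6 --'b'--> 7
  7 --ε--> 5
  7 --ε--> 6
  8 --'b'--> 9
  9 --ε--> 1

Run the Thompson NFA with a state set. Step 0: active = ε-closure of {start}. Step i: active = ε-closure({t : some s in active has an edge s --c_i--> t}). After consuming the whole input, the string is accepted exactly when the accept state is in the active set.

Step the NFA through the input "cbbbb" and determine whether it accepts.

Answer: ACCEPT

Derivation:
start: ε-closure({0}) = {0,2,8}
'c' @ 1: {3,4,6}
'b' @ 2: {1,5,6,7}  ✓accept
'b' @ 3: {1,5,6,7}  ✓accept
'b' @ 4: {1,5,6,7}  ✓accept
'b' @ 5: {1,5,6,7}  ✓accept
after full input: {1,5,6,7}  (accept=1 in)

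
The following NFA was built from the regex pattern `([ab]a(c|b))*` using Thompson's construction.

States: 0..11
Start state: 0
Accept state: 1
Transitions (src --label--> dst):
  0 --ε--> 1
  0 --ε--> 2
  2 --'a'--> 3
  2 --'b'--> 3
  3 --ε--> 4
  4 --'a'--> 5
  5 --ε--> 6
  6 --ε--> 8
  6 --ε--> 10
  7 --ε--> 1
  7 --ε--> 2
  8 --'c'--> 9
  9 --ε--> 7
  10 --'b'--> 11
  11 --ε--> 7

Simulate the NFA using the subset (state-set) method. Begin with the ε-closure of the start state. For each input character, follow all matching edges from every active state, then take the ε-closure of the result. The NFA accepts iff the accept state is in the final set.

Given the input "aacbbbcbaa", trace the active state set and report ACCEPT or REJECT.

Answer: REJECT

Trace:
S₀ = ε-closure({0}) = {0,1,2}
'a' @ 1: {3,4}
'a' @ 2: {5,6,8,10}
'c' @ 3: {1,2,7,9}  (accept∈set)
'b' @ 4: {3,4}
'b' @ 5: {}  — dead — no transitions
rest 'bcbaa' ignored (set empty)
after full input: {}  (accept=1 not in)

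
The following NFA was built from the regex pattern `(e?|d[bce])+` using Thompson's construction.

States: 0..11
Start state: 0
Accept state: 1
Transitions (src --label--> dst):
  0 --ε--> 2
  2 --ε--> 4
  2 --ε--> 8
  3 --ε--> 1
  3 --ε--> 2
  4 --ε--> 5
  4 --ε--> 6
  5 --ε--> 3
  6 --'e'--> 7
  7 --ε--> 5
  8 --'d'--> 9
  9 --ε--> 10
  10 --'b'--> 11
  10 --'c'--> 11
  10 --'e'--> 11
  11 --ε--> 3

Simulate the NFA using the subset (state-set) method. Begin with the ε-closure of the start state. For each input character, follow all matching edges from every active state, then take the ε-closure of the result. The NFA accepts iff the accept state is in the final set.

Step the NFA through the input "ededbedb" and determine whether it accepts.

start: ε-closure({0}) = {0,1,2,3,4,5,6,8}
'e' @ 1: {1,2,3,4,5,6,7,8}  [accepting]
'd' @ 2: {9,10}
'e' @ 3: {1,2,3,4,5,6,8,11}  [accepting]
'd' @ 4: {9,10}
'b' @ 5: {1,2,3,4,5,6,8,11}  [accepting]
'e' @ 6: {1,2,3,4,5,6,7,8}  [accepting]
'd' @ 7: {9,10}
'b' @ 8: {1,2,3,4,5,6,8,11}  [accepting]
end set {1,2,3,4,5,6,8,11} — state 1 in

Answer: ACCEPT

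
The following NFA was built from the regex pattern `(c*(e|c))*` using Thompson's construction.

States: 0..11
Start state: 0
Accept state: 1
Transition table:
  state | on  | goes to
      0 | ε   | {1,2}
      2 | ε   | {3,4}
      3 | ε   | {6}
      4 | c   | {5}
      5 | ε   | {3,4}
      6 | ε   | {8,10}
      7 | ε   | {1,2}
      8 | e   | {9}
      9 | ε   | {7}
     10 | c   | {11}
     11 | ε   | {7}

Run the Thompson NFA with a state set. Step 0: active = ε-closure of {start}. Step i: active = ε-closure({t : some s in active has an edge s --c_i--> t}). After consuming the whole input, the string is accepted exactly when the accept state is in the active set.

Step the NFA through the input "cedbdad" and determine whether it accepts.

start: ε-closure({0}) = {0,1,2,3,4,6,8,10}
'c' @ 1: {1,2,3,4,5,6,7,8,10,11}  ✓accept
'e' @ 2: {1,2,3,4,6,7,8,9,10}  ✓accept
'd' @ 3: {}  — state set empty
rest 'bdad' ignored (set empty)
after full input: {}  (accept=1 not in)

Answer: REJECT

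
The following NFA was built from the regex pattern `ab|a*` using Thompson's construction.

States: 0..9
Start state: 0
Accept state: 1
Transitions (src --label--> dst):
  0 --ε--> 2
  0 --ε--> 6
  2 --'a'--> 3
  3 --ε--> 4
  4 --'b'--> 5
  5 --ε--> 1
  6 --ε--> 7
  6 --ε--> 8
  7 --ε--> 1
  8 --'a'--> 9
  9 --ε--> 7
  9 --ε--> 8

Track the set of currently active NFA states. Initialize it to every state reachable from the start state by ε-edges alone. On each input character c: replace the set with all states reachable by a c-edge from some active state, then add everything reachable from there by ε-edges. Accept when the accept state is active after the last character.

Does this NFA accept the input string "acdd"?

S₀ = ε-closure({0}) = {0,1,2,6,7,8}
'a' @ 1: {1,3,4,7,8,9}  ✓accept
'c' @ 2: {}  — no active states
rest 'dd' ignored (set empty)
final: {}; accept 1 not in set

Answer: REJECT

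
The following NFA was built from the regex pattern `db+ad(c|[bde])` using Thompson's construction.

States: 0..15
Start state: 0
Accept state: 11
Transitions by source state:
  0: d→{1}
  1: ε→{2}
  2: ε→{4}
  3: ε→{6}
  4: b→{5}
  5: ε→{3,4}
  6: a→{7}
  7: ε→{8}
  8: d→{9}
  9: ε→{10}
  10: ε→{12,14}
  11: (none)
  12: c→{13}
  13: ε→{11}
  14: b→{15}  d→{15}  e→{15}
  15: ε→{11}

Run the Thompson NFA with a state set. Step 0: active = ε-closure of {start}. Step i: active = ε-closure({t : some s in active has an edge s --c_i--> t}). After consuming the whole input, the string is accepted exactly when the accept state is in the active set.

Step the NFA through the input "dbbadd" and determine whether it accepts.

initial (ε-close {0}): {0}
'd' @ 1: {1,2,4}
'b' @ 2: {3,4,5,6}
'b' @ 3: {3,4,5,6}
'a' @ 4: {7,8}
'd' @ 5: {9,10,12,14}
'd' @ 6: {11,15}  ✓accept
end set {11,15} — state 11 in

Answer: ACCEPT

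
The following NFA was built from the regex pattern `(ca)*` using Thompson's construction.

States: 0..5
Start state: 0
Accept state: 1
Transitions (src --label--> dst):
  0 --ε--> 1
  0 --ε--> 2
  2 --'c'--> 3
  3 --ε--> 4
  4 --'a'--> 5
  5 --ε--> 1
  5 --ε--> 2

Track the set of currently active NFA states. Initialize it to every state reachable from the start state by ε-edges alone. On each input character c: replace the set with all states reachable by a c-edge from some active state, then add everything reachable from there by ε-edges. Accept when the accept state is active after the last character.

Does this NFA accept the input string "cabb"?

S₀ = ε-closure({0}) = {0,1,2}
'c' @ 1: {3,4}
'a' @ 2: {1,2,5}  ✓accept
'b' @ 3: {}  — state set empty
rest 'b' ignored (set empty)
final: {}; accept 1 not in set

Answer: REJECT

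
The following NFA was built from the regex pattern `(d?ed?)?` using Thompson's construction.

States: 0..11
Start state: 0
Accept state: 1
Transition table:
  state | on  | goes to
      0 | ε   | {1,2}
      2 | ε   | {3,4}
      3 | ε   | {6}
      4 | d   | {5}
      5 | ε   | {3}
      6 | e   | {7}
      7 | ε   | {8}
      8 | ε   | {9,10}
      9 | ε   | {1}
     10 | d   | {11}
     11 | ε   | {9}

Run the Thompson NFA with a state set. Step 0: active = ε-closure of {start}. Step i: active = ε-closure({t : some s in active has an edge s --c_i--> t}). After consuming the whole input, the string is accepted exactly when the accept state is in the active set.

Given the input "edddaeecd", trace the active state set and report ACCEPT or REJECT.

Answer: REJECT

Derivation:
initial (ε-close {0}): {0,1,2,3,4,6}
'e' @ 1: {1,7,8,9,10}  [accepting]
'd' @ 2: {1,9,11}  [accepting]
'd' @ 3: {}  — state set empty
rest 'daeecd' ignored (set empty)
end set {} — state 1 not in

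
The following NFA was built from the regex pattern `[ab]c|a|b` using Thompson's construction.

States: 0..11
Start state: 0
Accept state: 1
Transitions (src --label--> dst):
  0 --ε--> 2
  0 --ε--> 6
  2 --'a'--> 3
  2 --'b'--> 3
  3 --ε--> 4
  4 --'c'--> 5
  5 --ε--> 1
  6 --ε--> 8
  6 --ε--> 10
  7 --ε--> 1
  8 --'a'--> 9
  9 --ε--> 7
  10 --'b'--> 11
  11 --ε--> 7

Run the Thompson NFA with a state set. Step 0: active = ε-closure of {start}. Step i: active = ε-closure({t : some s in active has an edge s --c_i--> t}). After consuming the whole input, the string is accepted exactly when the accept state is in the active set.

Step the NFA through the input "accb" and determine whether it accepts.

S₀ = ε-closure({0}) = {0,2,6,8,10}
'a' @ 1: {1,3,4,7,9}  (accept∈set)
'c' @ 2: {1,5}  (accept∈set)
'c' @ 3: {}  — state set empty
rest 'b' ignored (set empty)
end set {} — state 1 not in

Answer: REJECT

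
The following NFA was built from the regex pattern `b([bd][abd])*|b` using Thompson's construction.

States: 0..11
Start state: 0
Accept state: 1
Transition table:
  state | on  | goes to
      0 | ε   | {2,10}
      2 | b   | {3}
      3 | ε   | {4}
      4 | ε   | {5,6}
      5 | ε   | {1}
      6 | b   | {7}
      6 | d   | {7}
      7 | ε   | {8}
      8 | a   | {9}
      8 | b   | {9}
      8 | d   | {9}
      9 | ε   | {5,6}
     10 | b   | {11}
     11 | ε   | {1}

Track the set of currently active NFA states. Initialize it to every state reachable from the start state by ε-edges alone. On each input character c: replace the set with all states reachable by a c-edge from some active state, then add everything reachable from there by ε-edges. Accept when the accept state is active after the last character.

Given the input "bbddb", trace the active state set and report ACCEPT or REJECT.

initial (ε-close {0}): {0,2,10}
'b' @ 1: {1,3,4,5,6,11}  (accept∈set)
'b' @ 2: {7,8}
'd' @ 3: {1,5,6,9}  (accept∈set)
'd' @ 4: {7,8}
'b' @ 5: {1,5,6,9}  (accept∈set)
end set {1,5,6,9} — state 1 in

Answer: ACCEPT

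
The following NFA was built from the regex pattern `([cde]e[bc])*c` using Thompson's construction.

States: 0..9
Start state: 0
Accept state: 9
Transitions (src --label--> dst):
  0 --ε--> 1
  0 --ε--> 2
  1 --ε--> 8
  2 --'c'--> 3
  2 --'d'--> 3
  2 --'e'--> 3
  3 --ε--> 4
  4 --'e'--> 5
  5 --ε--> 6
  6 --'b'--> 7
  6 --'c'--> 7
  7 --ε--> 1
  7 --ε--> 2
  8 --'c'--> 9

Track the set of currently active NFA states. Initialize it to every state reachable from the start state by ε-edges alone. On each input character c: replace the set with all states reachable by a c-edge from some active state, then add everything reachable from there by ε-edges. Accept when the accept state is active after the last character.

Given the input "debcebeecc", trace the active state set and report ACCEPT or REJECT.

Answer: ACCEPT

Derivation:
start: ε-closure({0}) = {0,1,2,8}
'd' @ 1: {3,4}
'e' @ 2: {5,6}
'b' @ 3: {1,2,7,8}
'c' @ 4: {3,4,9}  (accept∈set)
'e' @ 5: {5,6}
'b' @ 6: {1,2,7,8}
'e' @ 7: {3,4}
'e' @ 8: {5,6}
'c' @ 9: {1,2,7,8}
'c' @ 10: {3,4,9}  (accept∈set)
end set {3,4,9} — state 9 in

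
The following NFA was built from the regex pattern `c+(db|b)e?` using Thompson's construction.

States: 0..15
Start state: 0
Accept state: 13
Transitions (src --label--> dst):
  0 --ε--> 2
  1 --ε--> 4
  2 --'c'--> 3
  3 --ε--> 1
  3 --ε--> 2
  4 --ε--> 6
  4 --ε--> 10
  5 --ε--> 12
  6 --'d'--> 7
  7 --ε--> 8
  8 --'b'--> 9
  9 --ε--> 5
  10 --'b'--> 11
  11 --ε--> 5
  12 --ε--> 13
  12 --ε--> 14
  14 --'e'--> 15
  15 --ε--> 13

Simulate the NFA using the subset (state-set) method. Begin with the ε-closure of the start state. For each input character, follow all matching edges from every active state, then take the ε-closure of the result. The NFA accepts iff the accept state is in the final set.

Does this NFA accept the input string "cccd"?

Answer: REJECT

Derivation:
initial (ε-close {0}): {0,2}
'c' @ 1: {1,2,3,4,6,10}
'c' @ 2: {1,2,3,4,6,10}
'c' @ 3: {1,2,3,4,6,10}
'd' @ 4: {7,8}
end set {7,8} — state 13 not in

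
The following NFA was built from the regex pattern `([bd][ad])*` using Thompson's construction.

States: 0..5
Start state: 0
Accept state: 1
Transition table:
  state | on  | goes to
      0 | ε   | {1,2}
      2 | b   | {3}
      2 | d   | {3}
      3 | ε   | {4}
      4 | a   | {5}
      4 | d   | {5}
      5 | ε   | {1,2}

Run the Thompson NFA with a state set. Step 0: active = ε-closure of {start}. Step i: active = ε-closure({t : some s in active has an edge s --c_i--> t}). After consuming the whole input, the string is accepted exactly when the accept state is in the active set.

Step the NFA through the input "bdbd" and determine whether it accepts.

S₀ = ε-closure({0}) = {0,1,2}
'b' @ 1: {3,4}
'd' @ 2: {1,2,5}  ✓accept
'b' @ 3: {3,4}
'd' @ 4: {1,2,5}  ✓accept
final: {1,2,5}; accept 1 in set

Answer: ACCEPT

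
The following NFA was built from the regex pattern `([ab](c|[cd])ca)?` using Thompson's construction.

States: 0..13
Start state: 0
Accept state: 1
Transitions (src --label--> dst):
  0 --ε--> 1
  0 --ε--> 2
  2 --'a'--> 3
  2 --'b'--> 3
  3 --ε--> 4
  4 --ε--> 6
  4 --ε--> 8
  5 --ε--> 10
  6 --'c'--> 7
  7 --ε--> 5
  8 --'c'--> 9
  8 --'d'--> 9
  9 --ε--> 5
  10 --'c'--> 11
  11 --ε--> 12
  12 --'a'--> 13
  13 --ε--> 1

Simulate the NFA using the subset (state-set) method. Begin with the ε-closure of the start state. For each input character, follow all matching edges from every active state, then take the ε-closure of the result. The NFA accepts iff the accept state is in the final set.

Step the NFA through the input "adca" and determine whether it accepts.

Answer: ACCEPT

Derivation:
initial (ε-close {0}): {0,1,2}
'a' @ 1: {3,4,6,8}
'd' @ 2: {5,9,10}
'c' @ 3: {11,12}
'a' @ 4: {1,13}  (accept∈set)
final: {1,13}; accept 1 in set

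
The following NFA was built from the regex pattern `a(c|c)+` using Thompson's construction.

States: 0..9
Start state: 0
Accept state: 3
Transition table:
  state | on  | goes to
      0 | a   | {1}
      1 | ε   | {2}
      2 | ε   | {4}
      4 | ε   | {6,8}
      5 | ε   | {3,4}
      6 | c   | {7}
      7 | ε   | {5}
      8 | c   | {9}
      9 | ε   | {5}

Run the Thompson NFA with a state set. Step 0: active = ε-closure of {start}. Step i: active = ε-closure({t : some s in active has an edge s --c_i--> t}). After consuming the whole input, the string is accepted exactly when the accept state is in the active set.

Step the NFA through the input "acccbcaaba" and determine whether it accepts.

Answer: REJECT

Steps:
start: ε-closure({0}) = {0}
'a' @ 1: {1,2,4,6,8}
'c' @ 2: {3,4,5,6,7,8,9}  [accepting]
'c' @ 3: {3,4,5,6,7,8,9}  [accepting]
'c' @ 4: {3,4,5,6,7,8,9}  [accepting]
'b' @ 5: {}  — dead — no transitions
rest 'caaba' ignored (set empty)
after full input: {}  (accept=3 not in)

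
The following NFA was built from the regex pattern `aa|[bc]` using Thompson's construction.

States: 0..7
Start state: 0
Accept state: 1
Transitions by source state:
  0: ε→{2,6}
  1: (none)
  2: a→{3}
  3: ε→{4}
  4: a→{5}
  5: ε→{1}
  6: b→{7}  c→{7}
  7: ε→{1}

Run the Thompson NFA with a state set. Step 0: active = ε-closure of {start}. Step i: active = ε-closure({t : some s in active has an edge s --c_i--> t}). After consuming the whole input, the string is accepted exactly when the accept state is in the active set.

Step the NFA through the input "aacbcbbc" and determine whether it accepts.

initial (ε-close {0}): {0,2,6}
'a' @ 1: {3,4}
'a' @ 2: {1,5}  ✓accept
'c' @ 3: {}  — state set empty
rest 'bcbbc' ignored (set empty)
end set {} — state 1 not in

Answer: REJECT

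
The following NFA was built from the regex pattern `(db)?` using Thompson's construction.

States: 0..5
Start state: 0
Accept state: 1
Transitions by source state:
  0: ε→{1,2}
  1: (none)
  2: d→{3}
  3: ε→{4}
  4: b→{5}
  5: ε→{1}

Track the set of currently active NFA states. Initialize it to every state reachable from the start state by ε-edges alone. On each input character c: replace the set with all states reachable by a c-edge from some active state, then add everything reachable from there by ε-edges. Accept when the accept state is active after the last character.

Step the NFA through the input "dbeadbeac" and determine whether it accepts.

Answer: REJECT

Trace:
S₀ = ε-closure({0}) = {0,1,2}
'd' @ 1: {3,4}
'b' @ 2: {1,5}  [accepting]
'e' @ 3: {}  — no active states
rest 'adbeac' ignored (set empty)
final: {}; accept 1 not in set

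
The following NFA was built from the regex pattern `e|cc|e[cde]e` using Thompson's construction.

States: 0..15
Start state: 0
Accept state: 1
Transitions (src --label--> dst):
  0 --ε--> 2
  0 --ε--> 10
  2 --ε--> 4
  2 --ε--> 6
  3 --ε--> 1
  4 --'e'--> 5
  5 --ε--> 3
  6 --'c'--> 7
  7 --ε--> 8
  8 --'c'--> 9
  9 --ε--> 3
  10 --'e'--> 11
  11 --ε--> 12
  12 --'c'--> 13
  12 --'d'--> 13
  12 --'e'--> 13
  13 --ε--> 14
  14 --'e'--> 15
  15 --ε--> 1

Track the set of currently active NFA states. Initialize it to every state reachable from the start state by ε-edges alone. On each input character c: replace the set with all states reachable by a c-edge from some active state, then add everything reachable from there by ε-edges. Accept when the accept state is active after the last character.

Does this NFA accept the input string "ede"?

Answer: ACCEPT

Trace:
initial (ε-close {0}): {0,2,4,6,10}
'e' @ 1: {1,3,5,11,12}  [accepting]
'd' @ 2: {13,14}
'e' @ 3: {1,15}  [accepting]
final: {1,15}; accept 1 in set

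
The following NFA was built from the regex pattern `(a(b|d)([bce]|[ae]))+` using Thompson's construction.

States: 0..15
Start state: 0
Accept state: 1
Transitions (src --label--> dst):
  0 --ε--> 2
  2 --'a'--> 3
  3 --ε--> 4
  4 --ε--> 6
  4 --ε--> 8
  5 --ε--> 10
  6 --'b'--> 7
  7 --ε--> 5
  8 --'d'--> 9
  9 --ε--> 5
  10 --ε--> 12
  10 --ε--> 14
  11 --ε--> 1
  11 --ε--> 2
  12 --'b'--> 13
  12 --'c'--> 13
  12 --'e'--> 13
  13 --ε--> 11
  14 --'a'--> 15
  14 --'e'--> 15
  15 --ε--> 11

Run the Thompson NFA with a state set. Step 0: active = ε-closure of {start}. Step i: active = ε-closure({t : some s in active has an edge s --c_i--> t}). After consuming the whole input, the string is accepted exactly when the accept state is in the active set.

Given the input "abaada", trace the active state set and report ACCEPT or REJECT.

initial (ε-close {0}): {0,2}
'a' @ 1: {3,4,6,8}
'b' @ 2: {5,7,10,12,14}
'a' @ 3: {1,2,11,15}  (accept∈set)
'a' @ 4: {3,4,6,8}
'd' @ 5: {5,9,10,12,14}
'a' @ 6: {1,2,11,15}  (accept∈set)
final: {1,2,11,15}; accept 1 in set

Answer: ACCEPT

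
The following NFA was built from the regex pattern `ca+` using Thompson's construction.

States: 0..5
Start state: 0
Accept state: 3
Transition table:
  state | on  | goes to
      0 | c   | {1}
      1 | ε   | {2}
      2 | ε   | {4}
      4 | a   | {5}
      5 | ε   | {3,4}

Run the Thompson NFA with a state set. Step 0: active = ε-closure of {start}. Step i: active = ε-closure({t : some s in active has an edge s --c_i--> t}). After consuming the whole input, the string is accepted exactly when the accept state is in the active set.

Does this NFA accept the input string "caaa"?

Answer: ACCEPT

Trace:
start: ε-closure({0}) = {0}
'c' @ 1: {1,2,4}
'a' @ 2: {3,4,5}  [accepting]
'a' @ 3: {3,4,5}  [accepting]
'a' @ 4: {3,4,5}  [accepting]
end set {3,4,5} — state 3 in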